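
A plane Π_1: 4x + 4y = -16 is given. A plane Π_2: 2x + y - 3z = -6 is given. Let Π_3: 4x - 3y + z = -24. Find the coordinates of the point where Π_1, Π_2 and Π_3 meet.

Solving the 3×3 linear system 4x + 4y = -16, 2x + y - 3z = -6, 4x - 3y + z = -24 (e.g. by elimination or Cramer's rule, determinant = -88) gives (-5, 1, -1).

(-5, 1, -1)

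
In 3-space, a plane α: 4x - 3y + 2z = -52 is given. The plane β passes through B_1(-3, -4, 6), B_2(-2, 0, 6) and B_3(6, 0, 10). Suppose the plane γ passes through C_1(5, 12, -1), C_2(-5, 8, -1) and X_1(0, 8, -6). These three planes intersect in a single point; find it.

(-8, 8, 2)

B_1B_2 = (1, 4, 0), B_1B_3 = (9, 4, 4); a normal to β is B_1B_2 × B_1B_3 = (16, -4, -32).
Using B_1: β has equation 16x - 4y - 32z = -224.
C_1C_2 = (-10, -4, 0), C_1X_1 = (-5, -4, -5); a normal to γ is C_1C_2 × C_1X_1 = (20, -50, 20).
Using C_1: γ has equation 20x - 50y + 20z = -520.
Solving the 3×3 linear system 4x - 3y + 2z = -52, 16x - 4y - 32z = -224, 20x - 50y + 20z = -520 (e.g. by elimination or Cramer's rule, determinant = -5280) gives (-8, 8, 2).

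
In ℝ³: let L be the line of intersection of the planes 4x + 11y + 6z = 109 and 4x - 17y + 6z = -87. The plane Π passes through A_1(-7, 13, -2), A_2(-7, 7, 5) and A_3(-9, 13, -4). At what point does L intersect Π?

(-4, 7, 8)

Direction of L: (4, 11, 6) × (4, -17, 6) = (168, 0, -112).
A point on L: solving the two plane equations with x = -13 gives (-13, 7, 14).
A_1A_2 = (0, -6, 7), A_1A_3 = (-2, 0, -2); a normal to Π is A_1A_2 × A_1A_3 = (12, -14, -12).
Using A_1: Π has equation 12x - 14y - 12z = -242.
Substitute r = (-13, 7, 14) + t(168, 0, -112) into the plane: -422 + 3360t = -242, so t = 3/56.
Intersection: (-13, 7, 14) + (3/56)·(168, 0, -112) = (-4, 7, 8).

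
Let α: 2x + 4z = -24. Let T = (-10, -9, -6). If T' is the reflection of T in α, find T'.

λ = (n·T − d)/|n|² = (-44 − (-24))/20 = -1.
Reflection = T − 2λn = (-10, -9, -6) − (-2)·(2, 0, 4) = (-6, -9, 2).

(-6, -9, 2)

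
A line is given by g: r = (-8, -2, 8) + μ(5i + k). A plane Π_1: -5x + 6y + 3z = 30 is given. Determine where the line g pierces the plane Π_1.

(-3, -2, 9)

Substitute r = (-8, -2, 8) + t(5, 0, 1) into the plane: 52 + (-22)t = 30, so t = 1.
Intersection: (-8, -2, 8) + 1·(5, 0, 1) = (-3, -2, 9).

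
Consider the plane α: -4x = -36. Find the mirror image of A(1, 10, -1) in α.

(17, 10, -1)

λ = (n·A − d)/|n|² = (-4 − (-36))/16 = 2.
Reflection = A − 2λn = (1, 10, -1) − 4·(-4, 0, 0) = (17, 10, -1).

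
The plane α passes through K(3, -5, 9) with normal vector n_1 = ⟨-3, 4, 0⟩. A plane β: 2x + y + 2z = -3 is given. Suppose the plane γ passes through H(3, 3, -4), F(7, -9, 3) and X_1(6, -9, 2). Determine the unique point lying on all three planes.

α: n_1·r = n_1·K gives -3x + 4y = -29.
HF = (4, -12, 7), HX_1 = (3, -12, 6); a normal to γ is HF × HX_1 = (12, -3, -12).
Using H: γ has equation 12x - 3y - 12z = 75.
Solving the 3×3 linear system -3x + 4y = -29, 2x + y + 2z = -3, 12x - 3y - 12z = 75 (e.g. by elimination or Cramer's rule, determinant = 210) gives (3, -5, -2).

(3, -5, -2)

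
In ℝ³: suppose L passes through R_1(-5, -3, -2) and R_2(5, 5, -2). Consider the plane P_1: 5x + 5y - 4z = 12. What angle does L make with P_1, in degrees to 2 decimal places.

59.89

A direction vector for L is R_2 − R_1 = (10, 8, 0).
sin θ = |n·v| / (|n||v|) = |90| / (√66 · √164) = 0.86506.
θ ≈ 59.89°.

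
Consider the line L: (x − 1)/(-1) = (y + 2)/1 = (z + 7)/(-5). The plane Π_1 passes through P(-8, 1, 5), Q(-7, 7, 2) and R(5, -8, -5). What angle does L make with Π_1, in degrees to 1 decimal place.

48.6

L has direction (-1, 1, -5) through (1, -2, -7).
PQ = (1, 6, -3), PR = (13, -9, -10); a normal to Π_1 is PQ × PR = (-87, -29, -87).
Using P: Π_1 has equation -87x - 29y - 87z = 232.
sin θ = |n·v| / (|n||v|) = |493| / (√15979 · √27) = 0.75057.
θ ≈ 48.6°.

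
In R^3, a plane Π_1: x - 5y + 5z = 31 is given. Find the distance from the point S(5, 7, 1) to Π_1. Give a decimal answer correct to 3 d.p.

n·S − d = (1)·(5) + (-5)·(7) + (5)·(1) − 31 = -56; |n| = √51.
Distance = |-56| / √51 = 56/√51 ≈ 7.842.

7.842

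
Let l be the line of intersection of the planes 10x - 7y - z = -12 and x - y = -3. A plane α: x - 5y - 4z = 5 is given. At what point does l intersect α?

(1, 4, -6)

Direction of l: (10, -7, -1) × (1, -1, 0) = (-1, -1, -3).
A point on l: solving the two plane equations with x = -3 gives (-3, 0, -18).
Substitute r = (-3, 0, -18) + t(-1, -1, -3) into the plane: 69 + 16t = 5, so t = -4.
Intersection: (-3, 0, -18) + (-4)·(-1, -1, -3) = (1, 4, -6).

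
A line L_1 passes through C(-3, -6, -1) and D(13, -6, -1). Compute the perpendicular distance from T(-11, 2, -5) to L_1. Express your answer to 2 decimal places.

8.94

A direction vector for L_1 is D − C = (16, 0, 0).
Taking (-3, -6, -1) on L_1 with direction v = (16, 0, 0): w = T − (-3, -6, -1) = (-8, 8, -4), and w × v = (0, -64, -128).
Distance = |w × v| / |v| = √20480 / √256 ≈ 8.94.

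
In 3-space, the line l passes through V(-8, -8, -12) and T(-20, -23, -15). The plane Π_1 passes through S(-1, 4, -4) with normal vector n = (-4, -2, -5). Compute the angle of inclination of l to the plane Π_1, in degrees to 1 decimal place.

A direction vector for l is T − V = (-12, -15, -3).
Π_1: n·r = n·S gives -4x - 2y - 5z = 16.
sin θ = |n·v| / (|n||v|) = |93| / (√45 · √378) = 0.71307.
θ ≈ 45.5°.

45.5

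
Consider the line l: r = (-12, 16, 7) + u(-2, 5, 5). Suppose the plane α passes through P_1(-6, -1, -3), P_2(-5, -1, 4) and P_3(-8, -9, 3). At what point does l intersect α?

(-6, 1, -8)

P_1P_2 = (1, 0, 7), P_1P_3 = (-2, -8, 6); a normal to α is P_1P_2 × P_1P_3 = (56, -20, -8).
Using P_1: α has equation 56x - 20y - 8z = -292.
Substitute r = (-12, 16, 7) + t(-2, 5, 5) into the plane: -1048 + (-252)t = -292, so t = -3.
Intersection: (-12, 16, 7) + (-3)·(-2, 5, 5) = (-6, 1, -8).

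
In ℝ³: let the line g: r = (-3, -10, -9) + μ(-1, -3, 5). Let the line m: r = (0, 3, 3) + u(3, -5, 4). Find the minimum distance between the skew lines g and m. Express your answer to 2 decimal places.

Common perpendicular direction n = (-1, -3, 5) × (3, -5, 4) = (13, 19, 14).
With w = (0, 3, 3) − (-3, -10, -9) = (3, 13, 12), w · n = 454.
Distance = |w · n| / |n| = |454| / √726 ≈ 16.85.

16.85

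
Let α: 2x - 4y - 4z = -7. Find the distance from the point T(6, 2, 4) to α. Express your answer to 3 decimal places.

n·T − d = (2)·(6) + (-4)·(2) + (-4)·(4) − (-7) = -5; |n| = √36.
Distance = |-5| / √36 = 5/√36 ≈ 0.833.

0.833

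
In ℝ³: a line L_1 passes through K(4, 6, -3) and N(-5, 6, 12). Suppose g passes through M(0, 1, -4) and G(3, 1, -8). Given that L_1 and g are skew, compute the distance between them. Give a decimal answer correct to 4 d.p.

5.0000

A direction vector for L_1 is N − K = (-9, 0, 15).
A direction vector for g is G − M = (3, 0, -4).
Common perpendicular direction n = (-9, 0, 15) × (3, 0, -4) = (0, 9, 0).
With w = (0, 1, -4) − (4, 6, -3) = (-4, -5, -1), w · n = -45.
Distance = |w · n| / |n| = |-45| / √81 ≈ 5.0000.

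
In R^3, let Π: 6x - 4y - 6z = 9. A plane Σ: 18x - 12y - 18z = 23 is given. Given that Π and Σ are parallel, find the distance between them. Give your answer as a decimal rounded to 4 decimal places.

0.1421

Rescale Σ by 1/3: 6x - 4y - 6z = 23/3. Then distance = |9 − (23/3)| / √88 ≈ 0.1421.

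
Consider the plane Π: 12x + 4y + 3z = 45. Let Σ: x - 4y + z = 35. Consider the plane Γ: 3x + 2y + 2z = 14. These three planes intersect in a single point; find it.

Solving the 3×3 linear system 12x + 4y + 3z = 45, x - 4y + z = 35, 3x + 2y + 2z = 14 (e.g. by elimination or Cramer's rule, determinant = -74) gives (4, -6, 7).

(4, -6, 7)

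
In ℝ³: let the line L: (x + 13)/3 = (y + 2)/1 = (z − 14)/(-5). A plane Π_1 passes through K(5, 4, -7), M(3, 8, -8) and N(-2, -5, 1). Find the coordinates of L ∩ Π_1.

L has direction (3, 1, -5) through (-13, -2, 14).
KM = (-2, 4, -1), KN = (-7, -9, 8); a normal to Π_1 is KM × KN = (23, 23, 46).
Using K: Π_1 has equation 23x + 23y + 46z = -115.
Substitute r = (-13, -2, 14) + t(3, 1, -5) into the plane: 299 + (-138)t = -115, so t = 3.
Intersection: (-13, -2, 14) + 3·(3, 1, -5) = (-4, 1, -1).

(-4, 1, -1)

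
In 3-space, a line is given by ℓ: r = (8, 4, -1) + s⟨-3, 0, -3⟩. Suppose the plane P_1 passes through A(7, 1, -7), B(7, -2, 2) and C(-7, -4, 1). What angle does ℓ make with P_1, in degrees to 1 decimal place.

AB = (0, -3, 9), AC = (-14, -5, 8); a normal to P_1 is AB × AC = (21, -126, -42).
Using A: P_1 has equation 21x - 126y - 42z = 315.
sin θ = |n·v| / (|n||v|) = |63| / (√18081 · √18) = 0.11043.
θ ≈ 6.3°.

6.3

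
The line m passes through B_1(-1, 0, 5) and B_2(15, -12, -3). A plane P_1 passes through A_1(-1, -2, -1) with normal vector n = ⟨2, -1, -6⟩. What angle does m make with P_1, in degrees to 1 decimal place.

A direction vector for m is B_2 − B_1 = (16, -12, -8).
P_1: n·r = n·A_1 gives 2x - y - 6z = 6.
sin θ = |n·v| / (|n||v|) = |92| / (√41 · √464) = 0.66702.
θ ≈ 41.8°.

41.8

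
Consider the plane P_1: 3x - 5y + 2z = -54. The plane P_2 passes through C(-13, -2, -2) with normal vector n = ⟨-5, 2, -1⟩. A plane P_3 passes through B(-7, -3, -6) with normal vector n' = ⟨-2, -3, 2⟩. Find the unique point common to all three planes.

(-11, 5, 2)

P_2: n·r = n·C gives -5x + 2y - z = 63.
P_3: n'·r = n'·B gives -2x - 3y + 2z = 11.
Solving the 3×3 linear system 3x - 5y + 2z = -54, -5x + 2y - z = 63, -2x - 3y + 2z = 11 (e.g. by elimination or Cramer's rule, determinant = -19) gives (-11, 5, 2).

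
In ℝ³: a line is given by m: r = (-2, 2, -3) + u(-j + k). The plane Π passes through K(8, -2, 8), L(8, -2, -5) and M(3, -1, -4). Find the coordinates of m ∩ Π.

(-2, 0, -1)

KL = (0, 0, -13), KM = (-5, 1, -12); a normal to Π is KL × KM = (13, 65, 0).
Using K: Π has equation 13x + 65y = -26.
Substitute r = (-2, 2, -3) + t(0, -1, 1) into the plane: 104 + (-65)t = -26, so t = 2.
Intersection: (-2, 2, -3) + 2·(0, -1, 1) = (-2, 0, -1).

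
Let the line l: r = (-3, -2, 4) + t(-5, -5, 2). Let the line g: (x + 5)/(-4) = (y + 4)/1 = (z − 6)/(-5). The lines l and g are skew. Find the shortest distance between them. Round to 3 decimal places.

g has direction (-4, 1, -5) through (-5, -4, 6).
Common perpendicular direction n = (-5, -5, 2) × (-4, 1, -5) = (23, -33, -25).
With w = (-5, -4, 6) − (-3, -2, 4) = (-2, -2, 2), w · n = -30.
Distance = |w · n| / |n| = |-30| / √2243 ≈ 0.633.

0.633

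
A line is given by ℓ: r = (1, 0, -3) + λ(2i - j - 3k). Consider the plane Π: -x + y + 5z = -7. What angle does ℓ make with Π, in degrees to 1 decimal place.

sin θ = |n·v| / (|n||v|) = |-18| / (√27 · √14) = 0.92582.
θ ≈ 67.8°.

67.8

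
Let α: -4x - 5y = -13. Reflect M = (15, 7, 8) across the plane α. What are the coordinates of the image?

(-1, -13, 8)

λ = (n·M − d)/|n|² = (-95 − (-13))/41 = -2.
Reflection = M − 2λn = (15, 7, 8) − (-4)·(-4, -5, 0) = (-1, -13, 8).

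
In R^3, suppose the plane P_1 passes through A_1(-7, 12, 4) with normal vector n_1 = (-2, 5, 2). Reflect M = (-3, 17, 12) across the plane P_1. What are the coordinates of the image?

P_1: n_1·r = n_1·A_1 gives -2x + 5y + 2z = 82.
λ = (n·M − d)/|n|² = (115 − 82)/33 = 1.
Reflection = M − 2λn = (-3, 17, 12) − 2·(-2, 5, 2) = (1, 7, 8).

(1, 7, 8)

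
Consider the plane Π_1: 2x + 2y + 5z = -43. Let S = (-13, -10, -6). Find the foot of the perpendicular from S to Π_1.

Foot = S − λn with λ = (n·S − d)/|n|² = (-76 − (-43))/33 = -1.
Foot = (-13, -10, -6) − (-1)·(2, 2, 5) = (-11, -8, -1).

(-11, -8, -1)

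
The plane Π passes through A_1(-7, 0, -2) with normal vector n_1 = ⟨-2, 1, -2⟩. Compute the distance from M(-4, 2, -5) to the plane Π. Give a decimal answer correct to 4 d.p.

0.6667

Π: n_1·r = n_1·A_1 gives -2x + y - 2z = 18.
n·M − d = (-2)·(-4) + (1)·(2) + (-2)·(-5) − 18 = 2; |n| = √9.
Distance = |2| / √9 = 2/√9 ≈ 0.6667.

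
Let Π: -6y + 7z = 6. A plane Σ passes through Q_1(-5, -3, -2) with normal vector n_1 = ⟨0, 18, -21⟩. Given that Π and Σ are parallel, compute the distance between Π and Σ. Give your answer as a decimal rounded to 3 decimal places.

0.217

Σ: n_1·r = n_1·Q_1 gives 18y - 21z = -12.
Rescale Σ by 1/(-3): -6y + 7z = 4. Then distance = |6 − 4| / √85 ≈ 0.217.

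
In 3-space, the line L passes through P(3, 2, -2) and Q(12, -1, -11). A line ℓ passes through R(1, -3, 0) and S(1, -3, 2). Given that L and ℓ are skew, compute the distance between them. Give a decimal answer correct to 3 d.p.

5.376

A direction vector for L is Q − P = (9, -3, -9).
A direction vector for ℓ is S − R = (0, 0, 2).
Common perpendicular direction n = (9, -3, -9) × (0, 0, 2) = (-6, -18, 0).
With w = (1, -3, 0) − (3, 2, -2) = (-2, -5, 2), w · n = 102.
Distance = |w · n| / |n| = |102| / √360 ≈ 5.376.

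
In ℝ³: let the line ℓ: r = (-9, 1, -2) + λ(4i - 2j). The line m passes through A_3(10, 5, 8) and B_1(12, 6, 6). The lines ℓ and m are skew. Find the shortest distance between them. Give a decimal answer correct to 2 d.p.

15.67

A direction vector for m is B_1 − A_3 = (2, 1, -2).
Common perpendicular direction n = (4, -2, 0) × (2, 1, -2) = (4, 8, 8).
With w = (10, 5, 8) − (-9, 1, -2) = (19, 4, 10), w · n = 188.
Distance = |w · n| / |n| = |188| / √144 ≈ 15.67.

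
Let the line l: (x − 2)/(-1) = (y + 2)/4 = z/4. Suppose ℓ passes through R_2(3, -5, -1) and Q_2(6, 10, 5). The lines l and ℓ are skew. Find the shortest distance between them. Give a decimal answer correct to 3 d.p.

1.300

l has direction (-1, 4, 4) through (2, -2, 0).
A direction vector for ℓ is Q_2 − R_2 = (3, 15, 6).
Common perpendicular direction n = (-1, 4, 4) × (3, 15, 6) = (-36, 18, -27).
With w = (3, -5, -1) − (2, -2, 0) = (1, -3, -1), w · n = -63.
Distance = |w · n| / |n| = |-63| / √2349 ≈ 1.300.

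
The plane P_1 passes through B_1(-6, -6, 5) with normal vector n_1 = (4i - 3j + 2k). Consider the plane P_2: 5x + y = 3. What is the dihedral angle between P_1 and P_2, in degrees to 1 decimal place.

P_1: n_1·r = n_1·B_1 gives 4x - 3y + 2z = 4.
cos θ = |n₁·n₂| / (|n₁||n₂|) = |17| / (√29 · √26).
θ = arccos(0.61910) ≈ 51.7°.

51.7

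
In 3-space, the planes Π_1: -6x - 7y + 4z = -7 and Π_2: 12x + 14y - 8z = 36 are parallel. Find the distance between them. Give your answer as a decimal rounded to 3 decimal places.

Rescale Π_2 by 1/(-2): -6x - 7y + 4z = -18. Then distance = |-7 − (-18)| / √101 ≈ 1.095.

1.095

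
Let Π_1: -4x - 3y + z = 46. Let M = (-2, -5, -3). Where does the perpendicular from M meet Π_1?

(-6, -8, -2)

Foot = M − λn with λ = (n·M − d)/|n|² = (20 − 46)/26 = -1.
Foot = (-2, -5, -3) − (-1)·(-4, -3, 1) = (-6, -8, -2).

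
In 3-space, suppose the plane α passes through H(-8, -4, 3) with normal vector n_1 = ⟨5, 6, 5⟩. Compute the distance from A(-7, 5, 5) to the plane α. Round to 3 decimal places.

7.440

α: n_1·r = n_1·H gives 5x + 6y + 5z = -49.
n·A − d = (5)·(-7) + (6)·(5) + (5)·(5) − (-49) = 69; |n| = √86.
Distance = |69| / √86 = 69/√86 ≈ 7.440.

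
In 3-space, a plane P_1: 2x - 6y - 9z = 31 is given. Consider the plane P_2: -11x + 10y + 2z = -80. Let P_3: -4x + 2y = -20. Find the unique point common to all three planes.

(2, -6, 1)

Solving the 3×3 linear system 2x - 6y - 9z = 31, -11x + 10y + 2z = -80, -4x + 2y = -20 (e.g. by elimination or Cramer's rule, determinant = -122) gives (2, -6, 1).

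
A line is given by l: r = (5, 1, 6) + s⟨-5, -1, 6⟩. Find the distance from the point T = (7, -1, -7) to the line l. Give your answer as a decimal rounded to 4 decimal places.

Taking (5, 1, 6) on l with direction v = (-5, -1, 6): w = T − (5, 1, 6) = (2, -2, -13), and w × v = (-25, 53, -12).
Distance = |w × v| / |v| = √3578 / √62 ≈ 7.5967.

7.5967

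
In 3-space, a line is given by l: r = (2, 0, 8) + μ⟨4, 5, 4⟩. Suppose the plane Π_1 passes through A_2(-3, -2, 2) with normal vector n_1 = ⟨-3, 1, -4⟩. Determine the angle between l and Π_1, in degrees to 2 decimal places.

Π_1: n_1·r = n_1·A_2 gives -3x + y - 4z = -1.
sin θ = |n·v| / (|n||v|) = |-23| / (√26 · √57) = 0.59745.
θ ≈ 36.69°.

36.69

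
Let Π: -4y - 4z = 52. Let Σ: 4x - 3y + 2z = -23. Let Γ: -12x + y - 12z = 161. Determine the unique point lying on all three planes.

Solving the 3×3 linear system -4y - 4z = 52, 4x - 3y + 2z = -23, -12x + y - 12z = 161 (e.g. by elimination or Cramer's rule, determinant = 32) gives (-8, -7, -6).

(-8, -7, -6)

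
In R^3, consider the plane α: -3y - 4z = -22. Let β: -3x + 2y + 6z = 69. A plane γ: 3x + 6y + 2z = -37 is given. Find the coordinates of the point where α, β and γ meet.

(-7, -6, 10)

Solving the 3×3 linear system -3y - 4z = -22, -3x + 2y + 6z = 69, 3x + 6y + 2z = -37 (e.g. by elimination or Cramer's rule, determinant = 24) gives (-7, -6, 10).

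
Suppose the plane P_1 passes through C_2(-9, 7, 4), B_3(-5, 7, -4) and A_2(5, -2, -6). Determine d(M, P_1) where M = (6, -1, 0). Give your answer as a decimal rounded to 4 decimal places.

C_2B_3 = (4, 0, -8), C_2A_2 = (14, -9, -10); a normal to P_1 is C_2B_3 × C_2A_2 = (-72, -72, -36).
Using C_2: P_1 has equation -72x - 72y - 36z = 0.
n·M − d = (-72)·(6) + (-72)·(-1) + (-36)·(0) − 0 = -360; |n| = √11664.
Distance = |-360| / √11664 = 360/√11664 ≈ 3.3333.

3.3333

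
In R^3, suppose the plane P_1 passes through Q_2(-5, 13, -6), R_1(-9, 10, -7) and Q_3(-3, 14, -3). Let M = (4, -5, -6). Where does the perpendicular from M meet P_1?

(-8, 10, -3)

Q_2R_1 = (-4, -3, -1), Q_2Q_3 = (2, 1, 3); a normal to P_1 is Q_2R_1 × Q_2Q_3 = (-8, 10, 2).
Using Q_2: P_1 has equation -8x + 10y + 2z = 158.
Foot = M − λn with λ = (n·M − d)/|n|² = (-94 − 158)/168 = -3/2.
Foot = (4, -5, -6) − (-3/2)·(-8, 10, 2) = (-8, 10, -3).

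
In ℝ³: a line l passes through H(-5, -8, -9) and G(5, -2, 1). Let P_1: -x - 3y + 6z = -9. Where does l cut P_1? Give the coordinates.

(0, -5, -4)

A direction vector for l is G − H = (10, 6, 10).
Substitute r = (-5, -8, -9) + t(10, 6, 10) into the plane: -25 + 32t = -9, so t = 1/2.
Intersection: (-5, -8, -9) + (1/2)·(10, 6, 10) = (0, -5, -4).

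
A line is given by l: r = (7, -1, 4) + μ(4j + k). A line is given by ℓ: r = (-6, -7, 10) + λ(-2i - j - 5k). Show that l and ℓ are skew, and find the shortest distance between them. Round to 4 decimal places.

14.8221

Common perpendicular direction n = (0, 4, 1) × (-2, -1, -5) = (-19, -2, 8).
With w = (-6, -7, 10) − (7, -1, 4) = (-13, -6, 6), w · n = 307.
Since n ≠ 0 the lines are not parallel, and w · n = 307 ≠ 0 so they do not intersect; hence they are skew.
Distance = |w · n| / |n| = |307| / √429 ≈ 14.8221.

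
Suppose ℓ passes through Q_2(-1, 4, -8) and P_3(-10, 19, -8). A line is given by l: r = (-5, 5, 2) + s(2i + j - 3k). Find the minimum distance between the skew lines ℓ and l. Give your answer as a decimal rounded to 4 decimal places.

3.6248

A direction vector for ℓ is P_3 − Q_2 = (-9, 15, 0).
Common perpendicular direction n = (-9, 15, 0) × (2, 1, -3) = (-45, -27, -39).
With w = (-5, 5, 2) − (-1, 4, -8) = (-4, 1, 10), w · n = -237.
Distance = |w · n| / |n| = |-237| / √4275 ≈ 3.6248.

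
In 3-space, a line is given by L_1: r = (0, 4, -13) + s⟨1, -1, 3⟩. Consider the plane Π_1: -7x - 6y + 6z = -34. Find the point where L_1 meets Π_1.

(4, 0, -1)

Substitute r = (0, 4, -13) + t(1, -1, 3) into the plane: -102 + 17t = -34, so t = 4.
Intersection: (0, 4, -13) + 4·(1, -1, 3) = (4, 0, -1).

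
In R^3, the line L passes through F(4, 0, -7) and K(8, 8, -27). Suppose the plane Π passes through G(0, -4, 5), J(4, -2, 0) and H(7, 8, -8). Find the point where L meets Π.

A direction vector for L is K − F = (4, 8, -20).
GJ = (4, 2, -5), GH = (7, 12, -13); a normal to Π is GJ × GH = (34, 17, 34).
Using G: Π has equation 34x + 17y + 34z = 102.
Substitute r = (4, 0, -7) + t(4, 8, -20) into the plane: -102 + (-408)t = 102, so t = -1/2.
Intersection: (4, 0, -7) + (-1/2)·(4, 8, -20) = (2, -4, 3).

(2, -4, 3)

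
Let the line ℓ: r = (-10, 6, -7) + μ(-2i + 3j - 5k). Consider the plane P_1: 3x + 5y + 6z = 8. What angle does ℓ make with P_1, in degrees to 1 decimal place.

sin θ = |n·v| / (|n||v|) = |-21| / (√70 · √38) = 0.40717.
θ ≈ 24.0°.

24.0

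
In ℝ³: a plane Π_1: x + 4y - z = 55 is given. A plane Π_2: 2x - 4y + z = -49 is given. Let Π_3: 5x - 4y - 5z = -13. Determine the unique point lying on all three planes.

Solving the 3×3 linear system x + 4y - z = 55, 2x - 4y + z = -49, 5x - 4y - 5z = -13 (e.g. by elimination or Cramer's rule, determinant = 72) gives (2, 12, -5).

(2, 12, -5)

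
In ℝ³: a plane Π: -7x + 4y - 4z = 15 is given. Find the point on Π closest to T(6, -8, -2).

Foot = T − λn with λ = (n·T − d)/|n|² = (-66 − 15)/81 = -1.
Foot = (6, -8, -2) − (-1)·(-7, 4, -4) = (-1, -4, -6).

(-1, -4, -6)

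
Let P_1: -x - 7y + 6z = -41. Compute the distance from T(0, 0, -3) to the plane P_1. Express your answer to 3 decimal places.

n·T − d = (-1)·(0) + (-7)·(0) + (6)·(-3) − (-41) = 23; |n| = √86.
Distance = |23| / √86 = 23/√86 ≈ 2.480.

2.480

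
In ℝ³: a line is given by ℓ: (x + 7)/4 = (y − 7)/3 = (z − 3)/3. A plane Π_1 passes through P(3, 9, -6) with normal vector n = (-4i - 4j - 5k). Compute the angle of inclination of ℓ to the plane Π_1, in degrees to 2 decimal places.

77.63

ℓ has direction (4, 3, 3) through (-7, 7, 3).
Π_1: n·r = n·P gives -4x - 4y - 5z = -18.
sin θ = |n·v| / (|n||v|) = |-43| / (√57 · √34) = 0.97677.
θ ≈ 77.63°.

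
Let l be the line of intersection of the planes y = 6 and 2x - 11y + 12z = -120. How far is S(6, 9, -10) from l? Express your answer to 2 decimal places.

Direction of l: (0, 1, 0) × (2, -11, 12) = (12, 0, -2).
A point on l: solving the two plane equations with x = -3 gives (-3, 6, -4).
Taking (-3, 6, -4) on l with direction v = (12, 0, -2): w = S − (-3, 6, -4) = (9, 3, -6), and w × v = (-6, -54, -36).
Distance = |w × v| / |v| = √4248 / √148 ≈ 5.36.

5.36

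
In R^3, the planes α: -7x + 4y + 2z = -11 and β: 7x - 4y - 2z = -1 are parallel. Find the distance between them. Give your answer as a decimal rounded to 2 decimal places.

Rescale β by 1/(-1): -7x + 4y + 2z = 1. Then distance = |-11 − 1| / √69 ≈ 1.44.

1.44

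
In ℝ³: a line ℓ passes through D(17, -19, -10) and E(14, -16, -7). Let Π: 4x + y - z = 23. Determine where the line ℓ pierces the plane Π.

A direction vector for ℓ is E − D = (-3, 3, 3).
Substitute r = (17, -19, -10) + t(-3, 3, 3) into the plane: 59 + (-12)t = 23, so t = 3.
Intersection: (17, -19, -10) + 3·(-3, 3, 3) = (8, -10, -1).

(8, -10, -1)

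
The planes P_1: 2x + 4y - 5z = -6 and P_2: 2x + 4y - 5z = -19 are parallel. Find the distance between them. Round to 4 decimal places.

1.9379

Same normal n = (2, 4, -5) with |n| = √45; distance = |-6 − (-19)| / |n| = 13/√45 ≈ 1.9379.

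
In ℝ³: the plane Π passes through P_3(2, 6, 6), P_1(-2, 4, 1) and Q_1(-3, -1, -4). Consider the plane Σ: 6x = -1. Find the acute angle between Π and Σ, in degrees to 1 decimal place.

57.4

P_3P_1 = (-4, -2, -5), P_3Q_1 = (-5, -7, -10); a normal to Π is P_3P_1 × P_3Q_1 = (-15, -15, 18).
Using P_3: Π has equation -15x - 15y + 18z = -12.
cos θ = |n₁·n₂| / (|n₁||n₂|) = |-90| / (√774 · √36).
θ = arccos(0.53916) ≈ 57.4°.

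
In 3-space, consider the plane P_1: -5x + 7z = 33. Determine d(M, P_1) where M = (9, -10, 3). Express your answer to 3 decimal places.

6.626

n·M − d = (-5)·(9) + (0)·(-10) + (7)·(3) − 33 = -57; |n| = √74.
Distance = |-57| / √74 = 57/√74 ≈ 6.626.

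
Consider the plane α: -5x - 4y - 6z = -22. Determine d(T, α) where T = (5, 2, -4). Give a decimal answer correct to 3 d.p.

1.481

n·T − d = (-5)·(5) + (-4)·(2) + (-6)·(-4) − (-22) = 13; |n| = √77.
Distance = |13| / √77 = 13/√77 ≈ 1.481.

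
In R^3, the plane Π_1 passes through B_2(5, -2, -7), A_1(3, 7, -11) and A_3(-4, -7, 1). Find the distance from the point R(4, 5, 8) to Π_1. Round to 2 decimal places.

B_2A_1 = (-2, 9, -4), B_2A_3 = (-9, -5, 8); a normal to Π_1 is B_2A_1 × B_2A_3 = (52, 52, 91).
Using B_2: Π_1 has equation 52x + 52y + 91z = -481.
n·R − d = (52)·(4) + (52)·(5) + (91)·(8) − (-481) = 1677; |n| = √13689.
Distance = |1677| / √13689 = 1677/√13689 ≈ 14.33.

14.33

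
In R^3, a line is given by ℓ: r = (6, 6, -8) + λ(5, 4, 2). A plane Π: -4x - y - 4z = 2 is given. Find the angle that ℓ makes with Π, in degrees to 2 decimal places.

56.14

sin θ = |n·v| / (|n||v|) = |-32| / (√33 · √45) = 0.83040.
θ ≈ 56.14°.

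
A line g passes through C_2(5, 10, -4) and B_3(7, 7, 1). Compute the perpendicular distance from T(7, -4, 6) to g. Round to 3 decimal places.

A direction vector for g is B_3 − C_2 = (2, -3, 5).
Taking (5, 10, -4) on g with direction v = (2, -3, 5): w = T − (5, 10, -4) = (2, -14, 10), and w × v = (-40, 10, 22).
Distance = |w × v| / |v| = √2184 / √38 ≈ 7.581.

7.581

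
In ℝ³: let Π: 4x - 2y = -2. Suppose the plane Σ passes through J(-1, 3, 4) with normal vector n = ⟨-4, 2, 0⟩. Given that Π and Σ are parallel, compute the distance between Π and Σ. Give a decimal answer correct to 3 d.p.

1.789

Σ: n·r = n·J gives -4x + 2y = 10.
Rescale Σ by 1/(-1): 4x - 2y = -10. Then distance = |-2 − (-10)| / √20 ≈ 1.789.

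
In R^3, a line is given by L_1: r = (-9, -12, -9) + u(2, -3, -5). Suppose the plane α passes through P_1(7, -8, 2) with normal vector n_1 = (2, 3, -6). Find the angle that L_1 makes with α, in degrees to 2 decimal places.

α: n_1·r = n_1·P_1 gives 2x + 3y - 6z = -22.
sin θ = |n·v| / (|n||v|) = |25| / (√49 · √38) = 0.57936.
θ ≈ 35.41°.

35.41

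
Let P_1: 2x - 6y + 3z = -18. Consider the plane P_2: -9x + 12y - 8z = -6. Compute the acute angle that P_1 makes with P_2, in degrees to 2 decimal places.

16.67

cos θ = |n₁·n₂| / (|n₁||n₂|) = |-114| / (√49 · √289).
θ = arccos(0.95798) ≈ 16.67°.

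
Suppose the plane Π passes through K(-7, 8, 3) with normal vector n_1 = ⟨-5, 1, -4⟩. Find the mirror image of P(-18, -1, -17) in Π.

(12, -7, 7)

Π: n_1·r = n_1·K gives -5x + y - 4z = 31.
λ = (n·P − d)/|n|² = (157 − 31)/42 = 3.
Reflection = P − 2λn = (-18, -1, -17) − 6·(-5, 1, -4) = (12, -7, 7).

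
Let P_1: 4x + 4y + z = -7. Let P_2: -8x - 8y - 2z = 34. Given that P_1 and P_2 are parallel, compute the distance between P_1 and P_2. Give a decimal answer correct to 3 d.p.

1.741

Rescale P_2 by 1/(-2): 4x + 4y + z = -17. Then distance = |-7 − (-17)| / √33 ≈ 1.741.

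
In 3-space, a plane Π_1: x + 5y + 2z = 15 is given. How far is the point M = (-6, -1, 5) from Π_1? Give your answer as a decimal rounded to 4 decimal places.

n·M − d = (1)·(-6) + (5)·(-1) + (2)·(5) − 15 = -16; |n| = √30.
Distance = |-16| / √30 = 16/√30 ≈ 2.9212.

2.9212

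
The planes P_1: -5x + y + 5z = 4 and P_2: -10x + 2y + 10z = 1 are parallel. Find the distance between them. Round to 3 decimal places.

Rescale P_2 by 1/2: -5x + y + 5z = 1/2. Then distance = |4 − (1/2)| / √51 ≈ 0.490.

0.490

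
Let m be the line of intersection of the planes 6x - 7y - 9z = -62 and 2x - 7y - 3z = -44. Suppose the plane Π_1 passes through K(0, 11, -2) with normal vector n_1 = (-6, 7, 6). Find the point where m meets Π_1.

(-6, 5, -1)

Direction of m: (6, -7, -9) × (2, -7, -3) = (-42, 0, -28).
A point on m: solving the two plane equations with x = -18 gives (-18, 5, -9).
Π_1: n_1·r = n_1·K gives -6x + 7y + 6z = 65.
Substitute r = (-18, 5, -9) + t(-42, 0, -28) into the plane: 89 + 84t = 65, so t = -2/7.
Intersection: (-18, 5, -9) + (-2/7)·(-42, 0, -28) = (-6, 5, -1).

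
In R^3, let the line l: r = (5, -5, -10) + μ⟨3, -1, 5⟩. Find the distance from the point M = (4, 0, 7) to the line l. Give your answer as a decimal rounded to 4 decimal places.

12.0665

Taking (5, -5, -10) on l with direction v = (3, -1, 5): w = M − (5, -5, -10) = (-1, 5, 17), and w × v = (42, 56, -14).
Distance = |w × v| / |v| = √5096 / √35 ≈ 12.0665.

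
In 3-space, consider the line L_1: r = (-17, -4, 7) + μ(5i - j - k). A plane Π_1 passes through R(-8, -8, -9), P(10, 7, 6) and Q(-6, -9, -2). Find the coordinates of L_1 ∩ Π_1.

(-2, -7, 4)

RP = (18, 15, 15), RQ = (2, -1, 7); a normal to Π_1 is RP × RQ = (120, -96, -48).
Using R: Π_1 has equation 120x - 96y - 48z = 240.
Substitute r = (-17, -4, 7) + t(5, -1, -1) into the plane: -1992 + 744t = 240, so t = 3.
Intersection: (-17, -4, 7) + 3·(5, -1, -1) = (-2, -7, 4).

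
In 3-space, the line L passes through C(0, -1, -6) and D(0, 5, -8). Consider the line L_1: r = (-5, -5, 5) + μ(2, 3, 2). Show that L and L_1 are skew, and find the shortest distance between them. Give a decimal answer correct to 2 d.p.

9.36

A direction vector for L is D − C = (0, 6, -2).
Common perpendicular direction n = (0, 6, -2) × (2, 3, 2) = (18, -4, -12).
With w = (-5, -5, 5) − (0, -1, -6) = (-5, -4, 11), w · n = -206.
Since n ≠ 0 the lines are not parallel, and w · n = -206 ≠ 0 so they do not intersect; hence they are skew.
Distance = |w · n| / |n| = |-206| / √484 ≈ 9.36.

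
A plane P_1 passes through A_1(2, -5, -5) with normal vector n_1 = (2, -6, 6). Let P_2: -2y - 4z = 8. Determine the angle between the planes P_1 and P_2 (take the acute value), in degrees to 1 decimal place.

72.1

P_1: n_1·r = n_1·A_1 gives 2x - 6y + 6z = 4.
cos θ = |n₁·n₂| / (|n₁||n₂|) = |-12| / (√76 · √20).
θ = arccos(0.30779) ≈ 72.1°.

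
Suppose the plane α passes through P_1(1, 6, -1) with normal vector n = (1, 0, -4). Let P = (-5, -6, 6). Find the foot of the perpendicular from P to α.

α: n·r = n·P_1 gives x - 4z = 5.
Foot = P − λn with λ = (n·P − d)/|n|² = (-29 − 5)/17 = -2.
Foot = (-5, -6, 6) − (-2)·(1, 0, -4) = (-3, -6, -2).

(-3, -6, -2)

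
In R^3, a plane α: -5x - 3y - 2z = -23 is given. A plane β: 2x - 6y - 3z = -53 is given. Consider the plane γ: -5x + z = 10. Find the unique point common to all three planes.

(-1, 6, 5)

Solving the 3×3 linear system -5x - 3y - 2z = -23, 2x - 6y - 3z = -53, -5x + z = 10 (e.g. by elimination or Cramer's rule, determinant = 51) gives (-1, 6, 5).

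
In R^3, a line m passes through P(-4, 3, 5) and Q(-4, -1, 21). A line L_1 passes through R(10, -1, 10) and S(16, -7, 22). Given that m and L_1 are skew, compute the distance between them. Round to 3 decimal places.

A direction vector for m is Q − P = (0, -4, 16).
A direction vector for L_1 is S − R = (6, -6, 12).
Common perpendicular direction n = (0, -4, 16) × (6, -6, 12) = (48, 96, 24).
With w = (10, -1, 10) − (-4, 3, 5) = (14, -4, 5), w · n = 408.
Distance = |w · n| / |n| = |408| / √12096 ≈ 3.710.

3.710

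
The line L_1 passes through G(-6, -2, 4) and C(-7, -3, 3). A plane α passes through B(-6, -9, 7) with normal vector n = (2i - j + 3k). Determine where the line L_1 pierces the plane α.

A direction vector for L_1 is C − G = (-1, -1, -1).
α: n·r = n·B gives 2x - y + 3z = 18.
Substitute r = (-6, -2, 4) + t(-1, -1, -1) into the plane: 2 + (-4)t = 18, so t = -4.
Intersection: (-6, -2, 4) + (-4)·(-1, -1, -1) = (-2, 2, 8).

(-2, 2, 8)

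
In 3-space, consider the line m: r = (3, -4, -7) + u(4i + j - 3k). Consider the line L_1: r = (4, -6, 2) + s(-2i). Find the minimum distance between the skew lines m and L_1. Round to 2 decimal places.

Common perpendicular direction n = (4, 1, -3) × (-2, 0, 0) = (0, 6, 2).
With w = (4, -6, 2) − (3, -4, -7) = (1, -2, 9), w · n = 6.
Distance = |w · n| / |n| = |6| / √40 ≈ 0.95.

0.95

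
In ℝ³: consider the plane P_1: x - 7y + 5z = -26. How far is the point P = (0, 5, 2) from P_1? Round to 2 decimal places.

n·P − d = (1)·(0) + (-7)·(5) + (5)·(2) − (-26) = 1; |n| = √75.
Distance = |1| / √75 = 1/√75 ≈ 0.12.

0.12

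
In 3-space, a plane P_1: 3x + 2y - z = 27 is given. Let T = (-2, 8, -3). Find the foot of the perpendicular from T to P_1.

(1, 10, -4)

Foot = T − λn with λ = (n·T − d)/|n|² = (13 − 27)/14 = -1.
Foot = (-2, 8, -3) − (-1)·(3, 2, -1) = (1, 10, -4).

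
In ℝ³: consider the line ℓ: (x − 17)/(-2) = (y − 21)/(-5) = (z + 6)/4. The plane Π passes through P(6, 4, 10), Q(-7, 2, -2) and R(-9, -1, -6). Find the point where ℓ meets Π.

(9, 1, 10)

ℓ has direction (-2, -5, 4) through (17, 21, -6).
PQ = (-13, -2, -12), PR = (-15, -5, -16); a normal to Π is PQ × PR = (-28, -28, 35).
Using P: Π has equation -28x - 28y + 35z = 70.
Substitute r = (17, 21, -6) + t(-2, -5, 4) into the plane: -1274 + 336t = 70, so t = 4.
Intersection: (17, 21, -6) + 4·(-2, -5, 4) = (9, 1, 10).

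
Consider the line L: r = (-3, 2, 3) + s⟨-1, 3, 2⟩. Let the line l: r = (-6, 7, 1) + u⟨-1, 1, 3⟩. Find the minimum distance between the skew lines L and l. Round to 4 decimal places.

2.7217

Common perpendicular direction n = (-1, 3, 2) × (-1, 1, 3) = (7, 1, 2).
With w = (-6, 7, 1) − (-3, 2, 3) = (-3, 5, -2), w · n = -20.
Distance = |w · n| / |n| = |-20| / √54 ≈ 2.7217.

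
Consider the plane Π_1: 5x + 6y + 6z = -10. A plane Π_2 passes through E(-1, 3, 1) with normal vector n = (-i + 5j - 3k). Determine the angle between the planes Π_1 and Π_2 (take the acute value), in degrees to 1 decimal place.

Π_2: n·r = n·E gives -x + 5y - 3z = 13.
cos θ = |n₁·n₂| / (|n₁||n₂|) = |7| / (√97 · √35).
θ = arccos(0.12014) ≈ 83.1°.

83.1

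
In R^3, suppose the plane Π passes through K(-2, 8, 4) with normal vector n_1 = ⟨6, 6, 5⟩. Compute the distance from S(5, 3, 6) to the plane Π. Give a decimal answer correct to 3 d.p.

Π: n_1·r = n_1·K gives 6x + 6y + 5z = 56.
n·S − d = (6)·(5) + (6)·(3) + (5)·(6) − 56 = 22; |n| = √97.
Distance = |22| / √97 = 22/√97 ≈ 2.234.

2.234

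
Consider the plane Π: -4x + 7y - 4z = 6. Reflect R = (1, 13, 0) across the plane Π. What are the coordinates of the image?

(9, -1, 8)

λ = (n·R − d)/|n|² = (87 − 6)/81 = 1.
Reflection = R − 2λn = (1, 13, 0) − 2·(-4, 7, -4) = (9, -1, 8).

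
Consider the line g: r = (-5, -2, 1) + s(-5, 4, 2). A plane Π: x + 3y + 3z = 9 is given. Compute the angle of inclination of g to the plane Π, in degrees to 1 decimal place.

sin θ = |n·v| / (|n||v|) = |13| / (√19 · √45) = 0.44459.
θ ≈ 26.4°.

26.4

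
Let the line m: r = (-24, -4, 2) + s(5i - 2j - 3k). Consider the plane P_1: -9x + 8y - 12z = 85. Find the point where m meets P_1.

(-9, -10, -7)

Substitute r = (-24, -4, 2) + t(5, -2, -3) into the plane: 160 + (-25)t = 85, so t = 3.
Intersection: (-24, -4, 2) + 3·(5, -2, -3) = (-9, -10, -7).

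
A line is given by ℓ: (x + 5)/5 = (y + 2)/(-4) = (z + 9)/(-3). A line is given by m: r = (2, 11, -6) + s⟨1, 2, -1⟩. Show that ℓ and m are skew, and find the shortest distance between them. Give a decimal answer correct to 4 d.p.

ℓ has direction (5, -4, -3) through (-5, -2, -9).
Common perpendicular direction n = (5, -4, -3) × (1, 2, -1) = (10, 2, 14).
With w = (2, 11, -6) − (-5, -2, -9) = (7, 13, 3), w · n = 138.
Since n ≠ 0 the lines are not parallel, and w · n = 138 ≠ 0 so they do not intersect; hence they are skew.
Distance = |w · n| / |n| = |138| / √300 ≈ 7.9674.

7.9674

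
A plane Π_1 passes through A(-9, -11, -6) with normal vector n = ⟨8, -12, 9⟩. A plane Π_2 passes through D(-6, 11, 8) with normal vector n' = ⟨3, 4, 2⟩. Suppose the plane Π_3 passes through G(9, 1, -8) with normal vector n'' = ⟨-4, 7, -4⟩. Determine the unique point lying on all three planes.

Π_1: n·r = n·A gives 8x - 12y + 9z = 6.
Π_2: n'·r = n'·D gives 3x + 4y + 2z = 42.
Π_3: n''·r = n''·G gives -4x + 7y - 4z = 3.
Solving the 3×3 linear system 8x - 12y + 9z = 6, 3x + 4y + 2z = 42, -4x + 7y - 4z = 3 (e.g. by elimination or Cramer's rule, determinant = 45) gives (6, 5, 2).

(6, 5, 2)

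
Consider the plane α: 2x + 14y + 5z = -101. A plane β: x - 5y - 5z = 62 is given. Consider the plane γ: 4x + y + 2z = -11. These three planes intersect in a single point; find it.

Solving the 3×3 linear system 2x + 14y + 5z = -101, x - 5y - 5z = 62, 4x + y + 2z = -11 (e.g. by elimination or Cramer's rule, determinant = -213) gives (2, -5, -7).

(2, -5, -7)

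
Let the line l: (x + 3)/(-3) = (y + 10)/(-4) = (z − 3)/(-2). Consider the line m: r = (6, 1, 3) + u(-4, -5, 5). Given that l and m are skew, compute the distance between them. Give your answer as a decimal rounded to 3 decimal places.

0.450

l has direction (-3, -4, -2) through (-3, -10, 3).
Common perpendicular direction n = (-3, -4, -2) × (-4, -5, 5) = (-30, 23, -1).
With w = (6, 1, 3) − (-3, -10, 3) = (9, 11, 0), w · n = -17.
Distance = |w · n| / |n| = |-17| / √1430 ≈ 0.450.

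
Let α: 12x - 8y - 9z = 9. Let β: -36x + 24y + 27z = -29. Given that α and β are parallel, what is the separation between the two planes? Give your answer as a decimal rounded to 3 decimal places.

0.039

Rescale β by 1/(-3): 12x - 8y - 9z = 29/3. Then distance = |9 − (29/3)| / √289 ≈ 0.039.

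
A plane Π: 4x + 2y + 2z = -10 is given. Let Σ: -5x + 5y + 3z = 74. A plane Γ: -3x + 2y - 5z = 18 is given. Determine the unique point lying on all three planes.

Solving the 3×3 linear system 4x + 2y + 2z = -10, -5x + 5y + 3z = 74, -3x + 2y - 5z = 18 (e.g. by elimination or Cramer's rule, determinant = -182) gives (-7, 6, 3).

(-7, 6, 3)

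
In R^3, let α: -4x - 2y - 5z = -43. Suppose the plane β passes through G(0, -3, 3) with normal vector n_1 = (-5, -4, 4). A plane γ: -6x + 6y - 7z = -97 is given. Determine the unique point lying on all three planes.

β: n_1·r = n_1·G gives -5x - 4y + 4z = 24.
Solving the 3×3 linear system -4x - 2y - 5z = -43, -5x - 4y + 4z = 24, -6x + 6y - 7z = -97 (e.g. by elimination or Cramer's rule, determinant = 372) gives (4, -4, 7).

(4, -4, 7)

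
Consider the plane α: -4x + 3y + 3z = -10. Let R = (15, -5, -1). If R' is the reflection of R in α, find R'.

λ = (n·R − d)/|n|² = (-78 − (-10))/34 = -2.
Reflection = R − 2λn = (15, -5, -1) − (-4)·(-4, 3, 3) = (-1, 7, 11).

(-1, 7, 11)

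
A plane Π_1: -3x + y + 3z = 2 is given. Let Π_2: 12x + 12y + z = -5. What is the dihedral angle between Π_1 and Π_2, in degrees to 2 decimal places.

73.54

cos θ = |n₁·n₂| / (|n₁||n₂|) = |-21| / (√19 · √289).
θ = arccos(0.28340) ≈ 73.54°.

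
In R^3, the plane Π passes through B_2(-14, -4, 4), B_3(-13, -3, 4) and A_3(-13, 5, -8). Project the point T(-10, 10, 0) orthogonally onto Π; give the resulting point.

(-7, 7, -2)

B_2B_3 = (1, 1, 0), B_2A_3 = (1, 9, -12); a normal to Π is B_2B_3 × B_2A_3 = (-12, 12, 8).
Using B_2: Π has equation -12x + 12y + 8z = 152.
Foot = T − λn with λ = (n·T − d)/|n|² = (240 − 152)/352 = 1/4.
Foot = (-10, 10, 0) − (1/4)·(-12, 12, 8) = (-7, 7, -2).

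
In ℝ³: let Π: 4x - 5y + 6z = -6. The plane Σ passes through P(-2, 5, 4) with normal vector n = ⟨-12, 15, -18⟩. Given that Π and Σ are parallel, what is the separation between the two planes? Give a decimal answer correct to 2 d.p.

0.34

Σ: n·r = n·P gives -12x + 15y - 18z = 27.
Rescale Σ by 1/(-3): 4x - 5y + 6z = -9. Then distance = |-6 − (-9)| / √77 ≈ 0.34.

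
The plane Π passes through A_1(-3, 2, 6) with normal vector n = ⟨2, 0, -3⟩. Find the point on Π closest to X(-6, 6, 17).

(0, 6, 8)

Π: n·r = n·A_1 gives 2x - 3z = -24.
Foot = X − λn with λ = (n·X − d)/|n|² = (-63 − (-24))/13 = -3.
Foot = (-6, 6, 17) − (-3)·(2, 0, -3) = (0, 6, 8).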